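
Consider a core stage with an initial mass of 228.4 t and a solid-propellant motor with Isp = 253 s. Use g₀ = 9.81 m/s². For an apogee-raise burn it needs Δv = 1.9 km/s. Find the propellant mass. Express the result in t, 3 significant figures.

propellant mass ≈ 122 t

v_e = Isp · g₀ = 253 × 9.81 = 2481.9 m/s.
Rocket equation: m₀/m_f = exp(Δv / v_e) = exp(1900 / 2481.9) = exp(0.7655) = 2.1501.
m_f = 228.4 / 2.1501 = 106.228 t, so propellant = m₀ − m_f = 228.4 − 106.228 = 122.172 t.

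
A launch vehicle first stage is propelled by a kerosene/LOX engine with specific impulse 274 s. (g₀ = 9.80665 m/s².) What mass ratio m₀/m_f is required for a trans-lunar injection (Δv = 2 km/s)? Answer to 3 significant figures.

v_e = Isp · g₀ = 274 × 9.80665 = 2687.0 m/s.
From the ideal rocket equation, m₀/m_f = exp(Δv / v_e) = exp(2000 / 2687.0) = exp(0.7443) = 2.1050.

mass ratio ≈ 2.11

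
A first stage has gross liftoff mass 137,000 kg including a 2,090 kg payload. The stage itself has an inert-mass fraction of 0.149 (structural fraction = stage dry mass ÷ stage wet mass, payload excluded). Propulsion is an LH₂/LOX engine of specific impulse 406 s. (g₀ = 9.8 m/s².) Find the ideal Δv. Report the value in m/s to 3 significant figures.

Stage wet mass = m₀ − payload = 137,000 − 2,090 = 134,910 kg.
Stage dry mass = ε × stage wet mass = 0.149 × 134,910 = 20,101.6 kg.
Burnout mass m_f = stage dry + payload = 20,101.6 + 2,090 = 22,191.6 kg.
v_e = Isp · g₀ = 406 × 9.8 = 3978.8 m/s.
Δv = v_e · ln(137,000/22,191.6) = 3978.8 × ln(6.174) = 3978.8 × 1.8203 ≈ 7242 m/s.

Δv ≈ 7240 m/s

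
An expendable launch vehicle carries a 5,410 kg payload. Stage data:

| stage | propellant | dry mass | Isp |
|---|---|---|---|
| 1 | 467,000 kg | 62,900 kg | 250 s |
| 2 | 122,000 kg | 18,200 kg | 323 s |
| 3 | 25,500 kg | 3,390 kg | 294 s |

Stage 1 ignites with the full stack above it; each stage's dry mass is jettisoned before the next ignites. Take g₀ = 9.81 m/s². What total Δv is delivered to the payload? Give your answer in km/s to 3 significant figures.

Ignition mass of stage 1 = 467,000+62,900 + 122,000+18,200 + 25,500+3,390 + 5,410 = 704,400 kg.
Stage 1: m₀ = 704,400 kg, m_f = 704,400 − 467,000 = 237,400 kg; Δv = 250×9.81×ln(2.967) = 2452.5×1.0876 ≈ 2667 m/s.
Stage 2: m₀ = 174,500 kg, m_f = 174,500 − 122,000 = 52,500 kg; Δv = 323×9.81×ln(3.324) = 3168.6×1.2011 ≈ 3806 m/s.
Stage 3: m₀ = 34,300 kg, m_f = 34,300 − 25,500 = 8,800 kg; Δv = 294×9.81×ln(3.898) = 2884.1×1.3604 ≈ 3924 m/s.
Total Δv = 2667 + 3806 + 3924 = 10397 m/s.

Δv ≈ 10.4 km/s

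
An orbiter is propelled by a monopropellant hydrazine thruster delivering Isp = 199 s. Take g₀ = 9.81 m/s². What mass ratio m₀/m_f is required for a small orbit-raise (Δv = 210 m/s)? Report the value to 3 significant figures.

mass ratio ≈ 1.11

v_e = Isp · g₀ = 199 × 9.81 = 1952.2 m/s.
From the ideal rocket equation, m₀/m_f = exp(Δv / v_e) = exp(210 / 1952.2) = exp(0.1076) = 1.1136.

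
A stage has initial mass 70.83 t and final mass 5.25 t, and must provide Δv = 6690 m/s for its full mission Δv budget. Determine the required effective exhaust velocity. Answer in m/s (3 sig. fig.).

v_e ≈ 2570 m/s

ln(m₀/m_f) = ln(70830/5250) = ln(13.49) = 2.6021.
By the Tsiolkovsky rocket equation, v_e = Δv / ln(m₀/m_f) = 6690 / 2.6021 = 2571.0 m/s.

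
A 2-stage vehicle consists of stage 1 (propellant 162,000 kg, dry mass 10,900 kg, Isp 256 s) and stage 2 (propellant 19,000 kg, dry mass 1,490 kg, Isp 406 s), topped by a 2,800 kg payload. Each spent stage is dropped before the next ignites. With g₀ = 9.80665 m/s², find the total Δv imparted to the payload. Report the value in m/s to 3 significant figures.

Δv ≈ 11100 m/s

Ignition mass of stage 1 = 162,000+10,900 + 19,000+1,490 + 2,800 = 196,190 kg.
Stage 1: m₀ = 196,190 kg, m_f = 196,190 − 162,000 = 34,190 kg; Δv = 256×9.80665×ln(5.738) = 2510.5×1.7472 ≈ 4386 m/s.
Stage 2: m₀ = 23,290 kg, m_f = 23,290 − 19,000 = 4,290 kg; Δv = 406×9.80665×ln(5.429) = 3981.5×1.6917 ≈ 6736 m/s.
Total Δv = 4386 + 6736 = 11122 m/s.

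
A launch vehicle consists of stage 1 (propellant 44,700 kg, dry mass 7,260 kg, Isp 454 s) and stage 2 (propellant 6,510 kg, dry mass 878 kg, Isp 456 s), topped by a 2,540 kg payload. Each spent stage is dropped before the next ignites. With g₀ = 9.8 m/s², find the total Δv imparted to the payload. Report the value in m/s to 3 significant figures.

Ignition mass of stage 1 = 44,700+7,260 + 6,510+878 + 2,540 = 61,888 kg.
Stage 1: m₀ = 61,888 kg, m_f = 61,888 − 44,700 = 17,188 kg; Δv = 454×9.8×ln(3.601) = 4449.2×1.2811 ≈ 5700 m/s.
Stage 2: m₀ = 9,928 kg, m_f = 9,928 − 6,510 = 3,418 kg; Δv = 456×9.8×ln(2.905) = 4468.8×1.0663 ≈ 4765 m/s.
Total Δv = 5700 + 4765 = 10465 m/s.

Δv ≈ 10500 m/s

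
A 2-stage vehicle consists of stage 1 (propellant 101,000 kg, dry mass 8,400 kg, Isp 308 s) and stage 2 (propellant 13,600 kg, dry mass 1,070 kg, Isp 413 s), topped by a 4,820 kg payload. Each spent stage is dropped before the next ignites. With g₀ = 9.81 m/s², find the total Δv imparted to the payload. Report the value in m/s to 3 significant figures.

Ignition mass of stage 1 = 101,000+8,400 + 13,600+1,070 + 4,820 = 128,890 kg.
Stage 1: m₀ = 128,890 kg, m_f = 128,890 − 101,000 = 27,890 kg; Δv = 308×9.81×ln(4.621) = 3021.5×1.5307 ≈ 4625 m/s.
Stage 2: m₀ = 19,490 kg, m_f = 19,490 − 13,600 = 5,890 kg; Δv = 413×9.81×ln(3.309) = 4051.5×1.1966 ≈ 4848 m/s.
Total Δv = 4625 + 4848 = 9473 m/s.

Δv ≈ 9470 m/s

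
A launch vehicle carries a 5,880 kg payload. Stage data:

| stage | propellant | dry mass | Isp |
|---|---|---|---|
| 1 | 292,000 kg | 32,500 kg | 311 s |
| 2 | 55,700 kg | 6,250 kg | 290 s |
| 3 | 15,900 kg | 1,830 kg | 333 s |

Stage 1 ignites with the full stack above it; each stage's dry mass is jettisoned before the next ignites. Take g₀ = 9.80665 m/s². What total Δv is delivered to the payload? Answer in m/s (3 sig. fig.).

Ignition mass of stage 1 = 292,000+32,500 + 55,700+6,250 + 15,900+1,830 + 5,880 = 410,060 kg.
Stage 1: m₀ = 410,060 kg, m_f = 410,060 − 292,000 = 118,060 kg; Δv = 311×9.80665×ln(3.473) = 3049.9×1.2451 ≈ 3797 m/s.
Stage 2: m₀ = 85,560 kg, m_f = 85,560 − 55,700 = 29,860 kg; Δv = 290×9.80665×ln(2.865) = 2843.9×1.0527 ≈ 2994 m/s.
Stage 3: m₀ = 23,610 kg, m_f = 23,610 − 15,900 = 7,710 kg; Δv = 333×9.80665×ln(3.062) = 3265.6×1.1192 ≈ 3655 m/s.
Total Δv = 3797 + 2994 + 3655 = 10446 m/s.

Δv ≈ 10400 m/s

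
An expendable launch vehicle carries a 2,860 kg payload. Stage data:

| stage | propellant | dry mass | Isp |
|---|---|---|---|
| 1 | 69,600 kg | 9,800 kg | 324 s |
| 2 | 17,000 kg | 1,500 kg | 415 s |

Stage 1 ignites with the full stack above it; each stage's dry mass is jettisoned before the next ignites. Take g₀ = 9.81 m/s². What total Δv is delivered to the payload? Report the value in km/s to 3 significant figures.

Δv ≈ 10.2 km/s

Ignition mass of stage 1 = 69,600+9,800 + 17,000+1,500 + 2,860 = 100,760 kg.
Stage 1: m₀ = 100,760 kg, m_f = 100,760 − 69,600 = 31,160 kg; Δv = 324×9.81×ln(3.234) = 3178.4×1.1736 ≈ 3730 m/s.
Stage 2: m₀ = 21,360 kg, m_f = 21,360 − 17,000 = 4,360 kg; Δv = 415×9.81×ln(4.899) = 4071.2×1.5890 ≈ 6469 m/s.
Total Δv = 3730 + 6469 = 10199 m/s.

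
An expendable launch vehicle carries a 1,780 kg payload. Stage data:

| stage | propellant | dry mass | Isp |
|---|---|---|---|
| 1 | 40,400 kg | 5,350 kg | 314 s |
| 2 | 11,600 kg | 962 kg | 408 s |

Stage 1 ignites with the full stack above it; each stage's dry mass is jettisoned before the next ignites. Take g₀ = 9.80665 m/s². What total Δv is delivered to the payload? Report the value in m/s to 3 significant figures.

Ignition mass of stage 1 = 40,400+5,350 + 11,600+962 + 1,780 = 60,092 kg.
Stage 1: m₀ = 60,092 kg, m_f = 60,092 − 40,400 = 19,692 kg; Δv = 314×9.80665×ln(3.052) = 3079.3×1.1157 ≈ 3435 m/s.
Stage 2: m₀ = 14,342 kg, m_f = 14,342 − 11,600 = 2,742 kg; Δv = 408×9.80665×ln(5.23) = 4001.1×1.6545 ≈ 6620 m/s.
Total Δv = 3435 + 6620 = 10055 m/s.

Δv ≈ 10100 m/s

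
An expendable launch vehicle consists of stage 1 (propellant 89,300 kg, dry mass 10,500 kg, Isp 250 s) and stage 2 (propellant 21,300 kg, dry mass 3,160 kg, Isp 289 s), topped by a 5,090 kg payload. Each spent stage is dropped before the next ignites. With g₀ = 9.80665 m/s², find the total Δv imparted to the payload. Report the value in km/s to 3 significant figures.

Ignition mass of stage 1 = 89,300+10,500 + 21,300+3,160 + 5,090 = 129,350 kg.
Stage 1: m₀ = 129,350 kg, m_f = 129,350 − 89,300 = 40,050 kg; Δv = 250×9.80665×ln(3.23) = 2451.7×1.1724 ≈ 2874 m/s.
Stage 2: m₀ = 29,550 kg, m_f = 29,550 − 21,300 = 8,250 kg; Δv = 289×9.80665×ln(3.582) = 2834.1×1.2759 ≈ 3616 m/s.
Total Δv = 2874 + 3616 = 6490 m/s.

Δv ≈ 6.49 km/s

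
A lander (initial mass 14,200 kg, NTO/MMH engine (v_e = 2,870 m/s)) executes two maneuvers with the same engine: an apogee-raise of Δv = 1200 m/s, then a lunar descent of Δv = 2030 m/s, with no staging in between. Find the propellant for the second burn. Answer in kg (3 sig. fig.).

After the first burn: m = 14200 × exp(−1200/2870.0) = 14200 × 0.65828 = 9,347.58 kg.
After the second burn: m = 9,347.58 × exp(−2030/2870.0) = 9,347.58 × 0.49297 = 4,608.08 kg.
Second-burn propellant = 9,347.58 − 4,608.08 = 4,739.5 kg.

propellant for the second burn ≈ 4740 kg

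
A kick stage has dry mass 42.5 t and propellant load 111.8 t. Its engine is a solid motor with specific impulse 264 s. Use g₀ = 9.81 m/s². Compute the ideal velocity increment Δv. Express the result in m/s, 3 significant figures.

v_e = Isp · g₀ = 264 × 9.81 = 2589.8 m/s.
m₀ = m_dry + m_prop = 42.5 + 111.8 = 154.3 t.
Δv = v_e · ln(m₀/m_f) = 2589.8 × ln(3.631) = 2589.8 × 1.2894 ≈ 3339.3 m/s.

Δv ≈ 3340 m/s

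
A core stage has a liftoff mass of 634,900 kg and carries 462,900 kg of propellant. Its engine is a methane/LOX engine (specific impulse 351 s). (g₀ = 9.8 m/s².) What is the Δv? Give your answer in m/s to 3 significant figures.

Δv ≈ 4490 m/s

v_e = Isp · g₀ = 351 × 9.8 = 3439.8 m/s.
m_f = m₀ − m_prop = 634,900 − 462,900 = 172,000 kg.
From the ideal rocket equation, Δv = v_e · ln(m₀/m_f) = 3439.8 × ln(3.691) = 3439.8 × 1.3060 ≈ 4492.3 m/s.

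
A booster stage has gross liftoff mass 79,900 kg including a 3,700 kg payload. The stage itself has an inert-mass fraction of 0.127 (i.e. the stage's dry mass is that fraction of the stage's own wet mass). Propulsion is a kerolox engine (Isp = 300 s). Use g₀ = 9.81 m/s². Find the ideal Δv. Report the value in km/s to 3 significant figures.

Stage wet mass = m₀ − payload = 79,900 − 3,700 = 76,200 kg.
Stage dry mass = ε × stage wet mass = 0.127 × 76,200 = 9,677.4 kg.
Burnout mass m_f = stage dry + payload = 9,677.4 + 3,700 = 13,377.4 kg.
v_e = Isp · g₀ = 300 × 9.81 = 2943.0 m/s.
Using Δv = v_e ln(m₀/m_f): Δv = v_e · ln(79,900/13,377.4) = 2943.0 × ln(5.973) = 2943.0 × 1.7872 ≈ 5260 m/s.

Δv ≈ 5.26 km/s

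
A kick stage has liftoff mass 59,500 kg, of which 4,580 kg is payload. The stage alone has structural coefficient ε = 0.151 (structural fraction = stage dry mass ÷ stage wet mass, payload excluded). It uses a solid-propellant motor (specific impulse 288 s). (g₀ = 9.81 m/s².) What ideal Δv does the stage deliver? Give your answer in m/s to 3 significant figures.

Δv ≈ 4330 m/s

Stage wet mass = m₀ − payload = 59,500 − 4,580 = 54,920 kg.
Stage dry mass = ε × stage wet mass = 0.151 × 54,920 = 8,292.92 kg.
Burnout mass m_f = stage dry + payload = 8,292.92 + 4,580 = 12,872.92 kg.
v_e = Isp · g₀ = 288 × 9.81 = 2825.3 m/s.
Using Δv = v_e ln(m₀/m_f): Δv = v_e · ln(59,500/12,872.92) = 2825.3 × ln(4.622) = 2825.3 × 1.5309 ≈ 4325 m/s.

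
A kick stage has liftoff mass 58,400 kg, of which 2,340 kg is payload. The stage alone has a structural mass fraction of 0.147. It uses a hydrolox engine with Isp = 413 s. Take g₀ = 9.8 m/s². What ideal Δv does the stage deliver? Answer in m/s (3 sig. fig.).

Δv ≈ 6910 m/s

Stage wet mass = m₀ − payload = 58,400 − 2,340 = 56,060 kg.
Stage dry mass = ε × stage wet mass = 0.147 × 56,060 = 8,240.82 kg.
Burnout mass m_f = stage dry + payload = 8,240.82 + 2,340 = 10,580.82 kg.
v_e = Isp · g₀ = 413 × 9.8 = 4047.4 m/s.
Δv = v_e · ln(58,400/10,580.82) = 4047.4 × ln(5.519) = 4047.4 × 1.7083 ≈ 6914 m/s.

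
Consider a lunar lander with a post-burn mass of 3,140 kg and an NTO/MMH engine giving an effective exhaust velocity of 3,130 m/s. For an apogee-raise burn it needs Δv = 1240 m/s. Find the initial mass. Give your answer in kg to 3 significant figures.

m₀/m_f = exp(Δv / v_e) = exp(1240 / 3130.0) = exp(0.3962) = 1.4861.
m₀ = m_f × 1.4861 = 3,140 × 1.4861 = 4,666.35 kg.

initial mass ≈ 4670 kg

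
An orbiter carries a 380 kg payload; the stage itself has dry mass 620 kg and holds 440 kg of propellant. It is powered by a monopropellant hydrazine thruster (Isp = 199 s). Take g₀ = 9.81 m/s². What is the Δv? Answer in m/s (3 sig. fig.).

v_e = Isp · g₀ = 199 × 9.81 = 1952.2 m/s.
m₀ = payload + dry + propellant = 380 + 620 + 440 = 1,440 kg.
m_f = payload + dry = 380 + 620 = 1,000 kg.
Using Δv = v_e ln(m₀/m_f): Δv = v_e · ln(m₀/m_f) = 1952.2 × ln(1.44) = 1952.2 × 0.3646 ≈ 711.9 m/s.

Δv ≈ 712 m/s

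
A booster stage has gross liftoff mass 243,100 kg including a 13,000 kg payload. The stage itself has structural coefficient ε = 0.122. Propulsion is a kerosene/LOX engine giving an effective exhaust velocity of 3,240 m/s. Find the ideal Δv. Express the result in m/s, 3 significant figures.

Δv ≈ 5760 m/s

Stage wet mass = m₀ − payload = 243,100 − 13,000 = 230,100 kg.
Stage dry mass = ε × stage wet mass = 0.122 × 230,100 = 28,072.2 kg.
Burnout mass m_f = stage dry + payload = 28,072.2 + 13,000 = 41,072.2 kg.
From the ideal rocket equation, Δv = v_e · ln(243,100/41,072.2) = 3240.0 × ln(5.919) = 3240.0 × 1.7781 ≈ 5761 m/s.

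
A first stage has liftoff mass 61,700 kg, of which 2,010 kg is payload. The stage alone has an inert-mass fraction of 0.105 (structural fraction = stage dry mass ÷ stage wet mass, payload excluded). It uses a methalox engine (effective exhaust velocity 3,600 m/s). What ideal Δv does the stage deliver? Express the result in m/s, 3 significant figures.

Stage wet mass = m₀ − payload = 61,700 − 2,010 = 59,690 kg.
Stage dry mass = ε × stage wet mass = 0.105 × 59,690 = 6,267.45 kg.
Burnout mass m_f = stage dry + payload = 6,267.45 + 2,010 = 8,277.45 kg.
Δv = v_e · ln(61,700/8,277.45) = 3600.0 × ln(7.454) = 3600.0 × 2.0087 ≈ 7231 m/s.

Δv ≈ 7230 m/s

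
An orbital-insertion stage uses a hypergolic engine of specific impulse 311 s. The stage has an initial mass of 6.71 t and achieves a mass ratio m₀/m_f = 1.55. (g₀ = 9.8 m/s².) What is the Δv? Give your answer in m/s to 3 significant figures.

v_e = Isp · g₀ = 311 × 9.8 = 3047.8 m/s.
Δv = v_e · ln(1.55) = 3047.8 × 0.4383 ≈ 1335.7 m/s.

Δv ≈ 1340 m/s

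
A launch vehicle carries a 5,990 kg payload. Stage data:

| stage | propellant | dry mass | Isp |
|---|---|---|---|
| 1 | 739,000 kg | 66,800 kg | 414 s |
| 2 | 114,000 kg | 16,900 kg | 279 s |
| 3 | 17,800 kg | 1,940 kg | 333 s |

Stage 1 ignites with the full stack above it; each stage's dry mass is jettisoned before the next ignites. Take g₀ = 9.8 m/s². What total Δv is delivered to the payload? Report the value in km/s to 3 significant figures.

Δv ≈ 13.3 km/s

Ignition mass of stage 1 = 739,000+66,800 + 114,000+16,900 + 17,800+1,940 + 5,990 = 962,430 kg.
Stage 1: m₀ = 962,430 kg, m_f = 962,430 − 739,000 = 223,430 kg; Δv = 414×9.8×ln(4.308) = 4057.2×1.4604 ≈ 5925 m/s.
Stage 2: m₀ = 156,630 kg, m_f = 156,630 − 114,000 = 42,630 kg; Δv = 279×9.8×ln(3.674) = 2734.2×1.3013 ≈ 3558 m/s.
Stage 3: m₀ = 25,730 kg, m_f = 25,730 − 17,800 = 7,930 kg; Δv = 333×9.8×ln(3.245) = 3263.4×1.1770 ≈ 3841 m/s.
Total Δv = 5925 + 3558 + 3841 = 13324 m/s.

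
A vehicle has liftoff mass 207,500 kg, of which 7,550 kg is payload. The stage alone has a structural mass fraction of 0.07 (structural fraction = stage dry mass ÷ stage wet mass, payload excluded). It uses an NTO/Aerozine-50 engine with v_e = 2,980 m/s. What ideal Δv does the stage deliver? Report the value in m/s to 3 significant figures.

Stage wet mass = m₀ − payload = 207,500 − 7,550 = 199,950 kg.
Stage dry mass = ε × stage wet mass = 0.07 × 199,950 = 13,996.5 kg.
Burnout mass m_f = stage dry + payload = 13,996.5 + 7,550 = 21,546.5 kg.
Δv = v_e · ln(207,500/21,546.5) = 2980.0 × ln(9.63) = 2980.0 × 2.2649 ≈ 6749 m/s.

Δv ≈ 6750 m/s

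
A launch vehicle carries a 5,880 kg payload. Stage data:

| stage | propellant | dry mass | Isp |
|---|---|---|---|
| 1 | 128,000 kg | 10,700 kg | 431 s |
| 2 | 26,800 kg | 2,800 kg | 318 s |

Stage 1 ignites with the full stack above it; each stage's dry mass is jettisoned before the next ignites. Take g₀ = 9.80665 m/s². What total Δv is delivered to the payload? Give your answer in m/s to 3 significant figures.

Ignition mass of stage 1 = 128,000+10,700 + 26,800+2,800 + 5,880 = 174,180 kg.
Stage 1: m₀ = 174,180 kg, m_f = 174,180 − 128,000 = 46,180 kg; Δv = 431×9.80665×ln(3.772) = 4226.7×1.3275 ≈ 5611 m/s.
Stage 2: m₀ = 35,480 kg, m_f = 35,480 − 26,800 = 8,680 kg; Δv = 318×9.80665×ln(4.088) = 3118.5×1.4079 ≈ 4391 m/s.
Total Δv = 5611 + 4391 = 10002 m/s.

Δv ≈ 10000 m/s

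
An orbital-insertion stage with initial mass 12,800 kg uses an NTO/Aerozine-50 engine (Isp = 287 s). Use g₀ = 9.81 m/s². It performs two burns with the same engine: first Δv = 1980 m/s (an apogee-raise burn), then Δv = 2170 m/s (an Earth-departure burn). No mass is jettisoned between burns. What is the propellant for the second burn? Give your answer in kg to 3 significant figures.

v_e = Isp · g₀ = 287 × 9.81 = 2815.5 m/s.
After the first burn: m = 12800 × exp(−1980/2815.5) = 12800 × 0.49497 = 6,335.62 kg.
After the second burn: m = 6,335.62 × exp(−2170/2815.5) = 6,335.62 × 0.46267 = 2,931.3 kg.
Second-burn propellant = 6,335.62 − 2,931.3 = 3,404.32 kg.

propellant for the second burn ≈ 3400 kg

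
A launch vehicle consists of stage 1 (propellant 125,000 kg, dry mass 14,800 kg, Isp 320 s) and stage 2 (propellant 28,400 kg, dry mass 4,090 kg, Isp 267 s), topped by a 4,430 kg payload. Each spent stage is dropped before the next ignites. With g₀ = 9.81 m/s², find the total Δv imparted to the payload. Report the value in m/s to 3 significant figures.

Ignition mass of stage 1 = 125,000+14,800 + 28,400+4,090 + 4,430 = 176,720 kg.
Stage 1: m₀ = 176,720 kg, m_f = 176,720 − 125,000 = 51,720 kg; Δv = 320×9.81×ln(3.417) = 3139.2×1.2287 ≈ 3857 m/s.
Stage 2: m₀ = 36,920 kg, m_f = 36,920 − 28,400 = 8,520 kg; Δv = 267×9.81×ln(4.333) = 2619.3×1.4663 ≈ 3841 m/s.
Total Δv = 3857 + 3841 = 7698 m/s.

Δv ≈ 7700 m/s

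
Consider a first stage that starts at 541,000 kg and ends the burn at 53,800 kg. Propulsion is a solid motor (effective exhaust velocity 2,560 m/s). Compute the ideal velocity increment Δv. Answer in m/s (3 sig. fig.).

Δv = v_e · ln(m₀/m_f) = 2560.0 × ln(10.06) = 2560.0 × 2.3081 ≈ 5908.9 m/s.

Δv ≈ 5910 m/s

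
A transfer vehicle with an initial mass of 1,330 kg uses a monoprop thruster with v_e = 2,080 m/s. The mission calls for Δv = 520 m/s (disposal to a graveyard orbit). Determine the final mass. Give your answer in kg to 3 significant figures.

final mass ≈ 1040 kg

m₀/m_f = exp(Δv / v_e) = exp(520 / 2080.0) = exp(0.2500) = 1.2840.
m_f = m₀ / 1.2840 = 1,330 / 1.2840 = 1,035.83 kg.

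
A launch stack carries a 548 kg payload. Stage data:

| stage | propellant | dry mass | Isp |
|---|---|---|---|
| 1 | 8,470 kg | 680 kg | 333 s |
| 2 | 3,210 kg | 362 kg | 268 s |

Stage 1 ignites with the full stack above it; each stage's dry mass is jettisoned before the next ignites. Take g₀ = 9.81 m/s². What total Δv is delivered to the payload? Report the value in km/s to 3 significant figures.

Δv ≈ 7.29 km/s

Ignition mass of stage 1 = 8,470+680 + 3,210+362 + 548 = 13,270 kg.
Stage 1: m₀ = 13,270 kg, m_f = 13,270 − 8,470 = 4,800 kg; Δv = 333×9.81×ln(2.765) = 3266.7×1.0169 ≈ 3322 m/s.
Stage 2: m₀ = 4,120 kg, m_f = 4,120 − 3,210 = 910 kg; Δv = 268×9.81×ln(4.527) = 2629.1×1.5102 ≈ 3970 m/s.
Total Δv = 3322 + 3970 = 7292 m/s.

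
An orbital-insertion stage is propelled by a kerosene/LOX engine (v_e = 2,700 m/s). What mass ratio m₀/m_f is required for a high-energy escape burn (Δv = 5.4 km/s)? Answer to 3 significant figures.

mass ratio ≈ 7.39

Using Δv = v_e ln(m₀/m_f): m₀/m_f = exp(Δv / v_e) = exp(5400 / 2700.0) = exp(2.0000) = 7.3891.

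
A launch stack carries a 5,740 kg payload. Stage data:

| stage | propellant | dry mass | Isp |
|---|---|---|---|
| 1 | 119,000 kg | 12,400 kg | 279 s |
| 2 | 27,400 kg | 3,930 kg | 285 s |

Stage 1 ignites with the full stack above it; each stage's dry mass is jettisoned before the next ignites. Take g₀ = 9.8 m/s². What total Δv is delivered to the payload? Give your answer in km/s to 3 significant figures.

Ignition mass of stage 1 = 119,000+12,400 + 27,400+3,930 + 5,740 = 168,470 kg.
Stage 1: m₀ = 168,470 kg, m_f = 168,470 − 119,000 = 49,470 kg; Δv = 279×9.8×ln(3.405) = 2734.2×1.2254 ≈ 3350 m/s.
Stage 2: m₀ = 37,070 kg, m_f = 37,070 − 27,400 = 9,670 kg; Δv = 285×9.8×ln(3.834) = 2793.0×1.3438 ≈ 3753 m/s.
Total Δv = 3350 + 3753 = 7103 m/s.

Δv ≈ 7.10 km/s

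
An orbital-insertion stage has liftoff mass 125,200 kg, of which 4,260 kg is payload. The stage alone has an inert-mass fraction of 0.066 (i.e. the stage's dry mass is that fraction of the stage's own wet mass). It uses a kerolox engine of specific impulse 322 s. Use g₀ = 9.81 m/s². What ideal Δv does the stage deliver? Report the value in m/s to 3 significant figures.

Δv ≈ 7340 m/s

Stage wet mass = m₀ − payload = 125,200 − 4,260 = 120,940 kg.
Stage dry mass = ε × stage wet mass = 0.066 × 120,940 = 7,982.04 kg.
Burnout mass m_f = stage dry + payload = 7,982.04 + 4,260 = 12,242.04 kg.
v_e = Isp · g₀ = 322 × 9.81 = 3158.8 m/s.
Using Δv = v_e ln(m₀/m_f): Δv = v_e · ln(125,200/12,242.04) = 3158.8 × ln(10.23) = 3158.8 × 2.3250 ≈ 7344 m/s.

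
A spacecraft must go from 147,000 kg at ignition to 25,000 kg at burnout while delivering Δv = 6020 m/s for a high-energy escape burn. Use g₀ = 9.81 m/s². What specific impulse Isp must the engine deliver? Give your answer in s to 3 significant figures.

ln(m₀/m_f) = ln(147000/25000) = ln(5.88) = 1.7716.
From the ideal rocket equation, v_e = Δv / ln(m₀/m_f) = 6020 / 1.7716 = 3398.1 m/s.
Isp = v_e / g₀ = 3398.1 / 9.81 = 346.4 s.

Isp ≈ 346 s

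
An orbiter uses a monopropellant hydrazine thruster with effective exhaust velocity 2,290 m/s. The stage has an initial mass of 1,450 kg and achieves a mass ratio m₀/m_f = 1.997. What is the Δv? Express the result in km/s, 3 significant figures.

Δv = v_e · ln(1.997) = 2290.0 × 0.6916 ≈ 1583.9 m/s.

Δv ≈ 1.58 km/s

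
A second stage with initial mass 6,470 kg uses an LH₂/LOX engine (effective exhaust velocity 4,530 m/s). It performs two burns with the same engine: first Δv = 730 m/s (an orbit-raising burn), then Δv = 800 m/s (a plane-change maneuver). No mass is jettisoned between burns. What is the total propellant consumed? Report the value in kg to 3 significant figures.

After the first burn: m = 6470 × exp(−730/4530.0) = 6470 × 0.85117 = 5,507.07 kg.
After the second burn: m = 5,507.07 × exp(−800/4530.0) = 5,507.07 × 0.83811 = 4,615.53 kg.
Total propellant = m₀ − m_final = 6470 − 4,615.53 = 1,854.47 kg.

total propellant consumed ≈ 1850 kg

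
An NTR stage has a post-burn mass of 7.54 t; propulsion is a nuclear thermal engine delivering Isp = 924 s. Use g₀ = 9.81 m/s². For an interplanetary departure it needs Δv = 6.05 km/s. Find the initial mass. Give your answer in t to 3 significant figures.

initial mass ≈ 14.7 t

v_e = Isp · g₀ = 924 × 9.81 = 9064.4 m/s.
m₀/m_f = exp(Δv / v_e) = exp(6050 / 9064.4) = exp(0.6674) = 1.9492.
m₀ = m_f × 1.9492 = 7.54 × 1.9492 = 14.697 t.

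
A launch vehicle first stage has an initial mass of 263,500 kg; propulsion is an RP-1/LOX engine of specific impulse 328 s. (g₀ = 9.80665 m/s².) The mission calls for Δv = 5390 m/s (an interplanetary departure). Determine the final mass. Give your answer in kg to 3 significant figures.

final mass ≈ 49300 kg

v_e = Isp · g₀ = 328 × 9.80665 = 3216.6 m/s.
Rocket equation: m₀/m_f = exp(Δv / v_e) = exp(5390 / 3216.6) = exp(1.6757) = 5.3425.
m_f = m₀ / 5.3425 = 263,500 / 5.3425 = 49,321.5 kg.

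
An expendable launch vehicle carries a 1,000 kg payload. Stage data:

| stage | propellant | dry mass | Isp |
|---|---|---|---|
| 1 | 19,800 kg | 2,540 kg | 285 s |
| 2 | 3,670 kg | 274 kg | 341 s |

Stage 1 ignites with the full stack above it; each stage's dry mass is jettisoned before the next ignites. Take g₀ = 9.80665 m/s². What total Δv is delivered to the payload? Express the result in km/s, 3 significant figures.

Ignition mass of stage 1 = 19,800+2,540 + 3,670+274 + 1,000 = 27,284 kg.
Stage 1: m₀ = 27,284 kg, m_f = 27,284 − 19,800 = 7,484 kg; Δv = 285×9.80665×ln(3.646) = 2794.9×1.2935 ≈ 3615 m/s.
Stage 2: m₀ = 4,944 kg, m_f = 4,944 − 3,670 = 1,274 kg; Δv = 341×9.80665×ln(3.881) = 3344.1×1.3560 ≈ 4535 m/s.
Total Δv = 3615 + 4535 = 8150 m/s.

Δv ≈ 8.15 km/s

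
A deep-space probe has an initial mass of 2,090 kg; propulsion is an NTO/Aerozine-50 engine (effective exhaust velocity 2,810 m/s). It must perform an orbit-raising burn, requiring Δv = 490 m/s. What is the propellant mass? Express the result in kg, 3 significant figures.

propellant mass ≈ 334 kg

m₀/m_f = exp(Δv / v_e) = exp(490 / 2810.0) = exp(0.1744) = 1.1905.
m_f = 2,090 / 1.1905 = 1,755.56 kg, so propellant = m₀ − m_f = 2,090 − 1,755.56 = 334.44 kg.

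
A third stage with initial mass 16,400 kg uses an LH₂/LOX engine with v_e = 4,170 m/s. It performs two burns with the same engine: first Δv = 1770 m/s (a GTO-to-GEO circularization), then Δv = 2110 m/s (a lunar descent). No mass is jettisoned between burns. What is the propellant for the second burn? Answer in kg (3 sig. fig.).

After the first burn: m = 16400 × exp(−1770/4170.0) = 16400 × 0.65412 = 10,727.6 kg.
After the second burn: m = 10,727.6 × exp(−2110/4170.0) = 10,727.6 × 0.60291 = 6,467.78 kg.
Second-burn propellant = 10,727.6 − 6,467.78 = 4,259.82 kg.

propellant for the second burn ≈ 4260 kg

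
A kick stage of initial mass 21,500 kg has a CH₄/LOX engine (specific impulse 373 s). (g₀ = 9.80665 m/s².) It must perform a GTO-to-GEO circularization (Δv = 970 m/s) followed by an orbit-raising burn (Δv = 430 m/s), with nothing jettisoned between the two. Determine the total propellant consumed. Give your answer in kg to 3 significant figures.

v_e = Isp · g₀ = 373 × 9.80665 = 3657.9 m/s.
After the first burn: m = 21500 × exp(−970/3657.9) = 21500 × 0.76707 = 16,492 kg.
After the second burn: m = 16,492 × exp(−430/3657.9) = 16,492 × 0.88909 = 14,662.9 kg.
Total propellant = m₀ − m_final = 21500 − 14,662.9 = 6,837.1 kg.

total propellant consumed ≈ 6840 kg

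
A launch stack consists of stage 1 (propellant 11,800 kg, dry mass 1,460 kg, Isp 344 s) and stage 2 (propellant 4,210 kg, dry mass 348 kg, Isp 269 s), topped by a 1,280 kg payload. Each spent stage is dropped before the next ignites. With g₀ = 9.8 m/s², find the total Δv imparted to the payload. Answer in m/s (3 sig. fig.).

Ignition mass of stage 1 = 11,800+1,460 + 4,210+348 + 1,280 = 19,098 kg.
Stage 1: m₀ = 19,098 kg, m_f = 19,098 − 11,800 = 7,298 kg; Δv = 344×9.8×ln(2.617) = 3371.2×0.9620 ≈ 3243 m/s.
Stage 2: m₀ = 5,838 kg, m_f = 5,838 − 4,210 = 1,628 kg; Δv = 269×9.8×ln(3.586) = 2636.2×1.2770 ≈ 3367 m/s.
Total Δv = 3243 + 3367 = 6610 m/s.

Δv ≈ 6610 m/s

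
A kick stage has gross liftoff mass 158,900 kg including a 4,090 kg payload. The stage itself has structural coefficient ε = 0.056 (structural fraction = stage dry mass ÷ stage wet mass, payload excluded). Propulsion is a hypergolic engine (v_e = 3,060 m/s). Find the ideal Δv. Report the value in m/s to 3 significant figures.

Stage wet mass = m₀ − payload = 158,900 − 4,090 = 154,810 kg.
Stage dry mass = ε × stage wet mass = 0.056 × 154,810 = 8,669.36 kg.
Burnout mass m_f = stage dry + payload = 8,669.36 + 4,090 = 12,759.36 kg.
From the ideal rocket equation, Δv = v_e · ln(158,900/12,759.36) = 3060.0 × ln(12.45) = 3060.0 × 2.5220 ≈ 7717 m/s.

Δv ≈ 7720 m/s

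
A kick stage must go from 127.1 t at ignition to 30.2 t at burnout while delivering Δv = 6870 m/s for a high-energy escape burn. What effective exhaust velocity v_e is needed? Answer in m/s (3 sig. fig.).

ln(m₀/m_f) = ln(127100/30200) = ln(4.209) = 1.4371.
v_e = Δv / ln(m₀/m_f) = 6870 / 1.4371 = 4780.4 m/s.

v_e ≈ 4780 m/s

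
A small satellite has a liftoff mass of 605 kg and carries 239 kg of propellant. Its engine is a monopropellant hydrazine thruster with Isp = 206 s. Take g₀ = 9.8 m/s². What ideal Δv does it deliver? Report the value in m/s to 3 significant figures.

Δv ≈ 1010 m/s

v_e = Isp · g₀ = 206 × 9.8 = 2018.8 m/s.
m_f = m₀ − m_prop = 605 − 239 = 366 kg.
Using Δv = v_e ln(m₀/m_f): Δv = v_e · ln(m₀/m_f) = 2018.8 × ln(1.653) = 2018.8 × 0.5026 ≈ 1014.6 m/s.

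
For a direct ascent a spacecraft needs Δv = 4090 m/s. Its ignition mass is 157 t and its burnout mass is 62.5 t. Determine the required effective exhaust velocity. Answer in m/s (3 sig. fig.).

ln(m₀/m_f) = ln(157000/62500) = ln(2.512) = 0.9211.
Using Δv = v_e ln(m₀/m_f): v_e = Δv / ln(m₀/m_f) = 4090 / 0.9211 = 4440.4 m/s.

v_e ≈ 4440 m/s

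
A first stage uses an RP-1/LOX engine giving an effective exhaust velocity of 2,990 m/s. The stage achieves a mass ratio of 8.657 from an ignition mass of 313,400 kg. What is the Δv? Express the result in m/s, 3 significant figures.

Δv ≈ 6450 m/s

Rocket equation: Δv = v_e · ln(8.657) = 2990.0 × 2.1584 ≈ 6453.5 m/s.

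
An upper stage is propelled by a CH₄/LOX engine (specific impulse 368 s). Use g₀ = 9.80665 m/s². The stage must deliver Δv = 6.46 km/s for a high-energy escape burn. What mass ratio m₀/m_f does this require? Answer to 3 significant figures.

v_e = Isp · g₀ = 368 × 9.80665 = 3608.8 m/s.
From the ideal rocket equation, m₀/m_f = exp(Δv / v_e) = exp(6460 / 3608.8) = exp(1.7900) = 5.9897.

mass ratio ≈ 5.99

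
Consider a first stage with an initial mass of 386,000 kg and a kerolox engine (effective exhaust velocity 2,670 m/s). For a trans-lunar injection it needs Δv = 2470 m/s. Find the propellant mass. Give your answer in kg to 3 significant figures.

Rocket equation: m₀/m_f = exp(Δv / v_e) = exp(2470 / 2670.0) = exp(0.9251) = 2.5221.
m_f = 386,000 / 2.5221 = 153,047 kg, so propellant = m₀ − m_f = 386,000 − 153,047 = 232,953 kg.

propellant mass ≈ 233000 kg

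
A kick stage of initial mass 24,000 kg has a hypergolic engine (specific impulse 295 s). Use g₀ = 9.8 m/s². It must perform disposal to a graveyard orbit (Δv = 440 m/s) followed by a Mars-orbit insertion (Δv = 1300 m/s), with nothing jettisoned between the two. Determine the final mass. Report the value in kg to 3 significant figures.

final mass ≈ 13100 kg

v_e = Isp · g₀ = 295 × 9.8 = 2891.0 m/s.
After the first burn: m = 24000 × exp(−440/2891.0) = 24000 × 0.85882 = 20,611.7 kg.
After the second burn: m = 20,611.7 × exp(−1300/2891.0) = 20,611.7 × 0.63784 = 13,147 kg.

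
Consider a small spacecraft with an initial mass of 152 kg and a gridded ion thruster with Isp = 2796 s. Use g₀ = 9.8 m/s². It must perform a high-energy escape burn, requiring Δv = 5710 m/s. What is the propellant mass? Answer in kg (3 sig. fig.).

v_e = Isp · g₀ = 2796 × 9.8 = 27400.8 m/s.
Using Δv = v_e ln(m₀/m_f): m₀/m_f = exp(Δv / v_e) = exp(5710 / 27400.8) = exp(0.2084) = 1.2317.
m_f = 152 / 1.2317 = 123.407 kg, so propellant = m₀ − m_f = 152 − 123.407 = 28.593 kg.

propellant mass ≈ 28.6 kg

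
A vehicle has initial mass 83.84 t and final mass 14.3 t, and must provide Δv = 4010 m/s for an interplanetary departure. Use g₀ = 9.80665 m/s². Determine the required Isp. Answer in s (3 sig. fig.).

ln(m₀/m_f) = ln(83840/14300) = ln(5.863) = 1.7687.
From the ideal rocket equation, v_e = Δv / ln(m₀/m_f) = 4010 / 1.7687 = 2267.3 m/s.
Isp = v_e / g₀ = 2267.3 / 9.80665 = 231.2 s.

Isp ≈ 231 s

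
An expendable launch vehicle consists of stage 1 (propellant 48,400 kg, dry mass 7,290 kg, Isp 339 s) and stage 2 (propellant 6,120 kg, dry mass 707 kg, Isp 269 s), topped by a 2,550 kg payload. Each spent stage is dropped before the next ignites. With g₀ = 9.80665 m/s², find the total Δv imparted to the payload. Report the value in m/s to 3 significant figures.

Δv ≈ 7320 m/s

Ignition mass of stage 1 = 48,400+7,290 + 6,120+707 + 2,550 = 65,067 kg.
Stage 1: m₀ = 65,067 kg, m_f = 65,067 − 48,400 = 16,667 kg; Δv = 339×9.80665×ln(3.904) = 3324.5×1.3620 ≈ 4528 m/s.
Stage 2: m₀ = 9,377 kg, m_f = 9,377 − 6,120 = 3,257 kg; Δv = 269×9.80665×ln(2.879) = 2638.0×1.0575 ≈ 2790 m/s.
Total Δv = 4528 + 2790 = 7318 m/s.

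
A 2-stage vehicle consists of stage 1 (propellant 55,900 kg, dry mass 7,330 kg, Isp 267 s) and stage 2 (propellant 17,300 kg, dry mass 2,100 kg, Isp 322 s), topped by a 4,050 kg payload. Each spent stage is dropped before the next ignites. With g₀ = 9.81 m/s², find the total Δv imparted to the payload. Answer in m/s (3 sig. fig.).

Δv ≈ 6940 m/s

Ignition mass of stage 1 = 55,900+7,330 + 17,300+2,100 + 4,050 = 86,680 kg.
Stage 1: m₀ = 86,680 kg, m_f = 86,680 − 55,900 = 30,780 kg; Δv = 267×9.81×ln(2.816) = 2619.3×1.0354 ≈ 2712 m/s.
Stage 2: m₀ = 23,450 kg, m_f = 23,450 − 17,300 = 6,150 kg; Δv = 322×9.81×ln(3.813) = 3158.8×1.3384 ≈ 4228 m/s.
Total Δv = 2712 + 4228 = 6940 m/s.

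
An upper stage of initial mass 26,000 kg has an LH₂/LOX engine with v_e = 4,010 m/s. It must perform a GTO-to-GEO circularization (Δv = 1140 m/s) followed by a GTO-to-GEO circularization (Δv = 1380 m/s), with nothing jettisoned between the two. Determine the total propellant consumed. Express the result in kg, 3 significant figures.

After the first burn: m = 26000 × exp(−1140/4010.0) = 26000 × 0.75255 = 19,566.3 kg.
After the second burn: m = 19,566.3 × exp(−1380/4010.0) = 19,566.3 × 0.70883 = 13,869.2 kg.
Total propellant = m₀ − m_final = 26000 − 13,869.2 = 12,130.8 kg.

total propellant consumed ≈ 12100 kg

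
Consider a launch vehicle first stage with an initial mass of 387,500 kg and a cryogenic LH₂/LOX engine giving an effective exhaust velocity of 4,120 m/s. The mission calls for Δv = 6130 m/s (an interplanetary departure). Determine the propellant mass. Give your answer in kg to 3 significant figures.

m₀/m_f = exp(Δv / v_e) = exp(6130 / 4120.0) = exp(1.4879) = 4.4276.
m_f = 387,500 / 4.4276 = 87,519.2 kg, so propellant = m₀ − m_f = 387,500 − 87,519.2 = 299,980.8 kg.

propellant mass ≈ 300000 kg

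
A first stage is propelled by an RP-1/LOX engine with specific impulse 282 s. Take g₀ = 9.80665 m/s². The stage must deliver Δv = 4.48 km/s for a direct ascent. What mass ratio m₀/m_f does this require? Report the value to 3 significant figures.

mass ratio ≈ 5.05

v_e = Isp · g₀ = 282 × 9.80665 = 2765.5 m/s.
m₀/m_f = exp(Δv / v_e) = exp(4480 / 2765.5) = exp(1.6200) = 5.0530.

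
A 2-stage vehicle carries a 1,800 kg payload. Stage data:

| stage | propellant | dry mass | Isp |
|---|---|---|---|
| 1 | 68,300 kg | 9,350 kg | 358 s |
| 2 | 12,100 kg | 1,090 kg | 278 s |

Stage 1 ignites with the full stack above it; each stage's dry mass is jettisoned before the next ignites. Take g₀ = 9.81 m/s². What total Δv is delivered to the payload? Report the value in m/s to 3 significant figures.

Δv ≈ 9180 m/s

Ignition mass of stage 1 = 68,300+9,350 + 12,100+1,090 + 1,800 = 92,640 kg.
Stage 1: m₀ = 92,640 kg, m_f = 92,640 − 68,300 = 24,340 kg; Δv = 358×9.81×ln(3.806) = 3512.0×1.3366 ≈ 4694 m/s.
Stage 2: m₀ = 14,990 kg, m_f = 14,990 − 12,100 = 2,890 kg; Δv = 278×9.81×ln(5.187) = 2727.2×1.6461 ≈ 4489 m/s.
Total Δv = 4694 + 4489 = 9183 m/s.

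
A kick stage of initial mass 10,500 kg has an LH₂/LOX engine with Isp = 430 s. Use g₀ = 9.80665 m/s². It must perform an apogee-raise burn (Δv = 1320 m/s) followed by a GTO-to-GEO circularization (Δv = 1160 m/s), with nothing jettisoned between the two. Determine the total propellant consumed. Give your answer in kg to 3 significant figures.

v_e = Isp · g₀ = 430 × 9.80665 = 4216.9 m/s.
After the first burn: m = 10500 × exp(−1320/4216.9) = 10500 × 0.73123 = 7,677.92 kg.
After the second burn: m = 7,677.92 × exp(−1160/4216.9) = 7,677.92 × 0.75951 = 5,831.46 kg.
Total propellant = m₀ − m_final = 10500 − 5,831.46 = 4,668.54 kg.

total propellant consumed ≈ 4670 kg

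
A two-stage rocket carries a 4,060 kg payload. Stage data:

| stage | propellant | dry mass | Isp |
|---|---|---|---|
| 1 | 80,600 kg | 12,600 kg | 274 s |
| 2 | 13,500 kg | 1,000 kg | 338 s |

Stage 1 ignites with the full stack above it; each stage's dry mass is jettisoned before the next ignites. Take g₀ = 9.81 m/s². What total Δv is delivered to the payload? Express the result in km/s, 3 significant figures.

Δv ≈ 7.74 km/s

Ignition mass of stage 1 = 80,600+12,600 + 13,500+1,000 + 4,060 = 111,760 kg.
Stage 1: m₀ = 111,760 kg, m_f = 111,760 − 80,600 = 31,160 kg; Δv = 274×9.81×ln(3.587) = 2687.9×1.2772 ≈ 3433 m/s.
Stage 2: m₀ = 18,560 kg, m_f = 18,560 − 13,500 = 5,060 kg; Δv = 338×9.81×ln(3.668) = 3315.8×1.2996 ≈ 4309 m/s.
Total Δv = 3433 + 4309 = 7742 m/s.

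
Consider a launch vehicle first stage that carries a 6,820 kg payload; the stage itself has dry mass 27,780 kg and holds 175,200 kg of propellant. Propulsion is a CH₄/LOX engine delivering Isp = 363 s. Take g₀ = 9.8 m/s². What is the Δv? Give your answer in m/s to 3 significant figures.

Δv ≈ 6410 m/s

v_e = Isp · g₀ = 363 × 9.8 = 3557.4 m/s.
m₀ = payload + dry + propellant = 6,820 + 27,780 + 175,200 = 209,800 kg.
m_f = payload + dry = 6,820 + 27,780 = 34,600 kg.
Δv = v_e · ln(m₀/m_f) = 3557.4 × ln(6.064) = 3557.4 × 1.8023 ≈ 6411.5 m/s.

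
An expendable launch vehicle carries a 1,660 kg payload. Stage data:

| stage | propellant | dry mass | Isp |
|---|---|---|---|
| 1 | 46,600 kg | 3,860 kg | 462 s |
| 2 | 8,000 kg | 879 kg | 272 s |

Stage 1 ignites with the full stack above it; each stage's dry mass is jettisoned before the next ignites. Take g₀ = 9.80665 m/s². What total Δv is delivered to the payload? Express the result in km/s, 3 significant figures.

Ignition mass of stage 1 = 46,600+3,860 + 8,000+879 + 1,660 = 60,999 kg.
Stage 1: m₀ = 60,999 kg, m_f = 60,999 − 46,600 = 14,399 kg; Δv = 462×9.80665×ln(4.236) = 4530.7×1.4437 ≈ 6541 m/s.
Stage 2: m₀ = 10,539 kg, m_f = 10,539 − 8,000 = 2,539 kg; Δv = 272×9.80665×ln(4.151) = 2667.4×1.4233 ≈ 3797 m/s.
Total Δv = 6541 + 3797 = 10338 m/s.

Δv ≈ 10.3 km/s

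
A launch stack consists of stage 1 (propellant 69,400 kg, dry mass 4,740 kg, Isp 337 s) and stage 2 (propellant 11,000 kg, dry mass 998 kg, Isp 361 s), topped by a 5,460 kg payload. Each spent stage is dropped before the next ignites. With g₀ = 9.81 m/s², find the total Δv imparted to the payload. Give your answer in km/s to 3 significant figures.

Δv ≈ 8.21 km/s

Ignition mass of stage 1 = 69,400+4,740 + 11,000+998 + 5,460 = 91,598 kg.
Stage 1: m₀ = 91,598 kg, m_f = 91,598 − 69,400 = 22,198 kg; Δv = 337×9.81×ln(4.126) = 3306.0×1.4174 ≈ 4686 m/s.
Stage 2: m₀ = 17,458 kg, m_f = 17,458 − 11,000 = 6,458 kg; Δv = 361×9.81×ln(2.703) = 3541.4×0.9945 ≈ 3522 m/s.
Total Δv = 4686 + 3522 = 8208 m/s.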